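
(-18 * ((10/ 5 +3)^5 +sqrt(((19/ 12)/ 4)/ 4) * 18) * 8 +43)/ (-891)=4 * sqrt(57)/ 33 +449957/ 891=505.92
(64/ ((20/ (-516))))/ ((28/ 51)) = -105264/ 35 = -3007.54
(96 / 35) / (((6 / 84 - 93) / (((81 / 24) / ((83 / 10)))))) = -1296 / 107983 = -0.01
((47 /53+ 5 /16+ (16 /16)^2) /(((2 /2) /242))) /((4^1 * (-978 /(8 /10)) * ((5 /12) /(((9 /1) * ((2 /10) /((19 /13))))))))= -5280561 /16414100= -0.32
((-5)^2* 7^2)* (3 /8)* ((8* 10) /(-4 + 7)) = 12250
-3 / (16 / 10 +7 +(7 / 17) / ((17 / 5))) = -4335 / 12602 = -0.34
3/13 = 0.23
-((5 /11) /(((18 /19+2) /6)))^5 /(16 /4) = -1880287678125 /11086987907072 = -0.17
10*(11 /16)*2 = 55 /4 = 13.75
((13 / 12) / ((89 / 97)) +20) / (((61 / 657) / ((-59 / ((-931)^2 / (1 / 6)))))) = -0.00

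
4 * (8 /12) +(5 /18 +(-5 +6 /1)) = 71 /18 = 3.94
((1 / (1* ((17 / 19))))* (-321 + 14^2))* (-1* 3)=7125 / 17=419.12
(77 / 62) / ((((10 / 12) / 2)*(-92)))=-231 / 7130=-0.03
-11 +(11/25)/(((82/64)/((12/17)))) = -187451/17425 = -10.76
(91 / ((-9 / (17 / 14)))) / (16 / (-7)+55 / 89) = 7.36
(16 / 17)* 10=160 / 17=9.41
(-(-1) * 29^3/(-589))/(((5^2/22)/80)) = -8584928/2945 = -2915.09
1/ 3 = 0.33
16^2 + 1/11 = 2817/11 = 256.09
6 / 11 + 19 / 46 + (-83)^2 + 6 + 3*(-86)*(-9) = 4664287 / 506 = 9217.96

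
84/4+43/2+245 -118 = 339/2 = 169.50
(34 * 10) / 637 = 340 / 637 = 0.53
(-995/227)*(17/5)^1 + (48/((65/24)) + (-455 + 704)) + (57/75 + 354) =44750439/73775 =606.58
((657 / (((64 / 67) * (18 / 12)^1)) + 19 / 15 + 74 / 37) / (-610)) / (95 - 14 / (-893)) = -197945059 / 24843787200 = -0.01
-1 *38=-38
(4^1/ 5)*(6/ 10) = 12/ 25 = 0.48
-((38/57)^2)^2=-16/81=-0.20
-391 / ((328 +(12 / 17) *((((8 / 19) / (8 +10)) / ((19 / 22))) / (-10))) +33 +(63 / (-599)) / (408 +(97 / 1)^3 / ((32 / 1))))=-2851259800385265 / 2632479095263247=-1.08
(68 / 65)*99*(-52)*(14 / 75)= -125664 / 125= -1005.31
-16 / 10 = -8 / 5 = -1.60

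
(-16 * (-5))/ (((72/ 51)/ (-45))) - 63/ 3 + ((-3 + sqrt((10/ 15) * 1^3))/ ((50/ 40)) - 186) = -13797/ 5 + 4 * sqrt(6)/ 15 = -2758.75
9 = 9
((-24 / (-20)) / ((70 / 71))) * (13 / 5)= 2769 / 875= 3.16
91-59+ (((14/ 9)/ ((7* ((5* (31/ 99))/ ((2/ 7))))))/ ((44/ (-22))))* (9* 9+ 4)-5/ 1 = 5485/ 217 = 25.28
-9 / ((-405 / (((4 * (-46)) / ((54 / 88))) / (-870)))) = 4048 / 528525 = 0.01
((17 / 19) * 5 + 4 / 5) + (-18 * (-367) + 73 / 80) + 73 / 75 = 150780037 / 22800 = 6613.16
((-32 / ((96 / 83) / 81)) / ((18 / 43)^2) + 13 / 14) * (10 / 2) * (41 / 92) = -220209155 / 7728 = -28494.97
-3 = -3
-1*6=-6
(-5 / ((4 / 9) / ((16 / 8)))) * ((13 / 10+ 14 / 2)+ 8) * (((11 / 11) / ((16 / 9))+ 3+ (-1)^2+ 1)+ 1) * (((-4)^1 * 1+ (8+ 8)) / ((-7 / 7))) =462105 / 16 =28881.56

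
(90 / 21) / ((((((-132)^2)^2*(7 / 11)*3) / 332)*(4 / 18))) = 415 / 37566144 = 0.00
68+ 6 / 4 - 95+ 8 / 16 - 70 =-95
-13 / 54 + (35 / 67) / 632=-274291 / 1143288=-0.24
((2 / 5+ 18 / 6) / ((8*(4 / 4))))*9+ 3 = 273 / 40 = 6.82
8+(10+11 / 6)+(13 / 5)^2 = 3989 / 150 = 26.59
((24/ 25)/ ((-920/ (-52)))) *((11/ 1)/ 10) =858/ 14375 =0.06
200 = 200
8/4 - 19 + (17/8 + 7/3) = -301/24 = -12.54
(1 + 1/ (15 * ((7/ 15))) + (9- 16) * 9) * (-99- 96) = 84435/ 7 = 12062.14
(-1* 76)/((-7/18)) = 1368/7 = 195.43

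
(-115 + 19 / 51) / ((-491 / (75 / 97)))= 146150 / 809659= 0.18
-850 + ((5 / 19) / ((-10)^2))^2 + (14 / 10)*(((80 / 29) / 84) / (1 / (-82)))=-10725743113 / 12562800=-853.77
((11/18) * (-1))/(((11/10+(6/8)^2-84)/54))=2640/6587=0.40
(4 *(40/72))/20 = 1/9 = 0.11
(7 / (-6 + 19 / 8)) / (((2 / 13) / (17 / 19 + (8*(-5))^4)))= -32132425.02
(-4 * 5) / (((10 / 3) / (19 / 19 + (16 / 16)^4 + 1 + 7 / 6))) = -25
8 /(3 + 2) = 8 /5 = 1.60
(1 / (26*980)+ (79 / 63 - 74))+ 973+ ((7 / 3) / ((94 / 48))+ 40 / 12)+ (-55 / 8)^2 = 82089385759 / 86224320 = 952.04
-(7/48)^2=-49/2304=-0.02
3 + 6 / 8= 15 / 4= 3.75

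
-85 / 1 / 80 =-17 / 16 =-1.06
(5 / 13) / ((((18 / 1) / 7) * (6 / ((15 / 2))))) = 175 / 936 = 0.19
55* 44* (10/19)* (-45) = -1089000/19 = -57315.79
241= 241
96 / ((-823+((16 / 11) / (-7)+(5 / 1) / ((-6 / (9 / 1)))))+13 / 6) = -22176 / 191393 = -0.12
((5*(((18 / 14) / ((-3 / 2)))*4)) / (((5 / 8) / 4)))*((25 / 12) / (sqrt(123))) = -1600*sqrt(123) / 861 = -20.61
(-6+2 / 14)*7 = -41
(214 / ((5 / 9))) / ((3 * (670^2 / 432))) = 69336 / 561125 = 0.12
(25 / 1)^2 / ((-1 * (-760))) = 125 / 152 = 0.82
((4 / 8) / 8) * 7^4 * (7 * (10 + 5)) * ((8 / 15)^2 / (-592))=-16807 / 2220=-7.57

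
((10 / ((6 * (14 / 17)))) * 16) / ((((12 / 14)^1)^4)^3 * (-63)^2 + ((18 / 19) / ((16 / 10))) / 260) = 108444669307520 / 2090450068256619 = 0.05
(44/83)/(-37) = -44/3071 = -0.01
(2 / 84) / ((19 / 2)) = 1 / 399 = 0.00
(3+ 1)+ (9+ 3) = 16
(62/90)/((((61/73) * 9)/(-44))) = -99572/24705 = -4.03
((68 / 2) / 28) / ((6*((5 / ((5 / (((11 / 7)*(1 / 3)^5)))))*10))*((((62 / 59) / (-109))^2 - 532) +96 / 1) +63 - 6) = -372219849 / 34384236754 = -0.01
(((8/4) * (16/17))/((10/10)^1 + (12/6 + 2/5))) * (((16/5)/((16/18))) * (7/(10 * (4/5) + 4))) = 336/289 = 1.16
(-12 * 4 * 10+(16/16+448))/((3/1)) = -31/3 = -10.33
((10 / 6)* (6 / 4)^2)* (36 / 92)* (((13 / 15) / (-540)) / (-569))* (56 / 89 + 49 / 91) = 0.00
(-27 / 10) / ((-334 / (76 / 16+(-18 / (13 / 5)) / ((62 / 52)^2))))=-12447 / 12838960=-0.00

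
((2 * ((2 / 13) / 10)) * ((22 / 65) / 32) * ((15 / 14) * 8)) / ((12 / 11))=121 / 47320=0.00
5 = 5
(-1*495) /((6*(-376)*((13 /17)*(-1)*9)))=-935 /29328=-0.03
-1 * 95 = -95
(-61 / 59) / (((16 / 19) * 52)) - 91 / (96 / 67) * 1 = -9356275 / 147264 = -63.53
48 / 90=8 / 15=0.53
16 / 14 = 8 / 7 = 1.14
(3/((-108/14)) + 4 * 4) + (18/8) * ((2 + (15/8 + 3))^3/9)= 1785119/18432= 96.85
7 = 7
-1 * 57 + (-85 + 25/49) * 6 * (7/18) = -1779/7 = -254.14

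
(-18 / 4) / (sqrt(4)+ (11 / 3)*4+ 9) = -27 / 154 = -0.18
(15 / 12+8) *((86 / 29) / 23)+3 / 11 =21503 / 14674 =1.47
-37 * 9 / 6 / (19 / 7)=-20.45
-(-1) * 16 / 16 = 1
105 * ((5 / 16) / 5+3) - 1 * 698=-6023 / 16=-376.44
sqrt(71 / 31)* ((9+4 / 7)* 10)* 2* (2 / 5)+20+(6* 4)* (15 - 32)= -388+536* sqrt(2201) / 217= -272.12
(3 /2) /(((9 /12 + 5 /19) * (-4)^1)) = -57 /154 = -0.37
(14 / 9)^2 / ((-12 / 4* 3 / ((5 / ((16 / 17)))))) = -4165 / 2916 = -1.43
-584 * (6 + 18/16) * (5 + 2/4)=-45771/2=-22885.50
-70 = -70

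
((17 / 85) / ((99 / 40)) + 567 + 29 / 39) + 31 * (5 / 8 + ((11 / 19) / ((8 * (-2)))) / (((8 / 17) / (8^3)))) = -633.22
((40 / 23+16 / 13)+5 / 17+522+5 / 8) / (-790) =-21384751 / 32124560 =-0.67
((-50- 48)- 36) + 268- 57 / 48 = 2125 / 16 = 132.81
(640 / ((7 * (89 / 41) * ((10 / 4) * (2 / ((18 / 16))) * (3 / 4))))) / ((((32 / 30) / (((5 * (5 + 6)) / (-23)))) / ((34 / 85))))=-162360 / 14329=-11.33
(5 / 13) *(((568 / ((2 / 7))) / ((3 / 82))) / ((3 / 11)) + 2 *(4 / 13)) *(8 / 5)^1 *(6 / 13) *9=509306.00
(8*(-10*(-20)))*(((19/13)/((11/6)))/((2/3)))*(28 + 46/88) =85842000/1573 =54572.16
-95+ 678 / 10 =-136 / 5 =-27.20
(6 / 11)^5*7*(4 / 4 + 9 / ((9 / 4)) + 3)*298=129765888 / 161051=805.74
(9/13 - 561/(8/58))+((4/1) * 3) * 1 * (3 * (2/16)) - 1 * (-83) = -206911/52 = -3979.06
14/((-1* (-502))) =7/251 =0.03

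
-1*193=-193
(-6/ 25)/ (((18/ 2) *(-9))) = 2/ 675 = 0.00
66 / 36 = 11 / 6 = 1.83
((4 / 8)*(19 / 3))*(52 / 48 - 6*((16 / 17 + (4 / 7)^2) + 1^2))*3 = -118.97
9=9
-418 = -418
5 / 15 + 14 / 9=17 / 9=1.89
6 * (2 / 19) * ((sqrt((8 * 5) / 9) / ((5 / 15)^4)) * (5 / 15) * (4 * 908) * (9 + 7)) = 12552192 * sqrt(10) / 19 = 2089132.44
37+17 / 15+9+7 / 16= 11417 / 240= 47.57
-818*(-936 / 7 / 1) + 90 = 766278 / 7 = 109468.29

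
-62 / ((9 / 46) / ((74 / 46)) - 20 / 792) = -227106 / 353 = -643.36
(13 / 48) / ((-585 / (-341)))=341 / 2160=0.16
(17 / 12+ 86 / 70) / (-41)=-1111 / 17220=-0.06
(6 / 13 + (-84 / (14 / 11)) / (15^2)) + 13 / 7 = 13823 / 6825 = 2.03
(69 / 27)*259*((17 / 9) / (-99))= -101269 / 8019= -12.63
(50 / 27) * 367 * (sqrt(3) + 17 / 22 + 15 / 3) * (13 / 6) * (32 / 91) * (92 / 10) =2701120 * sqrt(3) / 567 + 171521120 / 6237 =35751.86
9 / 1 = 9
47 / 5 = 9.40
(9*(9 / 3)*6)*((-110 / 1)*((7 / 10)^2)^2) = -2139291 / 500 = -4278.58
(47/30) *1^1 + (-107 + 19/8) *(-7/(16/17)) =1497053/1920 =779.72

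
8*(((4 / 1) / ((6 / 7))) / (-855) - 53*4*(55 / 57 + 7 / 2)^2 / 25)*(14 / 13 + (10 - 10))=-4613863408 / 3167775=-1456.50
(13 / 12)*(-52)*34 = -5746 / 3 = -1915.33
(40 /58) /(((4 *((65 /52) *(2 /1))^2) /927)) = 3708 /145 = 25.57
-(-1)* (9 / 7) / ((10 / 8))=1.03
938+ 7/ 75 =70357/ 75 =938.09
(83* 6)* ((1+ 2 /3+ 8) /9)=534.89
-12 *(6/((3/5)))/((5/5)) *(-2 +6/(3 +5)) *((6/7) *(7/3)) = 300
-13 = -13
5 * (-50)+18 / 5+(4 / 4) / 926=-1140827 / 4630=-246.40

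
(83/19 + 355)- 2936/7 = -7988/133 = -60.06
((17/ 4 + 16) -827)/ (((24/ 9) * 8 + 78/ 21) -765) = 67767/ 62156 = 1.09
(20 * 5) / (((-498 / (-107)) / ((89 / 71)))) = 476150 / 17679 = 26.93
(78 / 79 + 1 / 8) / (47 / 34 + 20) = 11951 / 229732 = 0.05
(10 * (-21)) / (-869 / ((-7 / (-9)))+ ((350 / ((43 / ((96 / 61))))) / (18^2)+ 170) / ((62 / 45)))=179295165 / 848552722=0.21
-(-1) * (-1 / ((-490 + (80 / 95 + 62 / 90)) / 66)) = 56430 / 417641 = 0.14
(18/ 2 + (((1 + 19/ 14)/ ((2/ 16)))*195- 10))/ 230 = 25733/ 1610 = 15.98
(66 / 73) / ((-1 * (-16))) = 33 / 584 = 0.06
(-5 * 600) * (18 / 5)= -10800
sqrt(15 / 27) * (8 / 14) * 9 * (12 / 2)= 23.00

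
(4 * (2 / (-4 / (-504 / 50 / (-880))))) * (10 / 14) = -9 / 550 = -0.02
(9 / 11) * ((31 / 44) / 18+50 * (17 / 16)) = 21053 / 484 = 43.50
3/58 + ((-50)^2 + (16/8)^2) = 145235/58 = 2504.05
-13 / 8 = -1.62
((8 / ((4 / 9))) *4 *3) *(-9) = -1944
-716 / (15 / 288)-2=-68746 / 5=-13749.20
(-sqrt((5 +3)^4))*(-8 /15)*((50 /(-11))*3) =-5120 /11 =-465.45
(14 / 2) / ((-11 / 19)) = -133 / 11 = -12.09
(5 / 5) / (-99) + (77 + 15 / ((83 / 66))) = 730636 / 8217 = 88.92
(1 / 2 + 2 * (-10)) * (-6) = 117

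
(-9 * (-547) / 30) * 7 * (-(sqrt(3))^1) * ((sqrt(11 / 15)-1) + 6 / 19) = -11487 * sqrt(55) / 50 + 149331 * sqrt(3) / 190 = -342.49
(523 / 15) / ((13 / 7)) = 3661 / 195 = 18.77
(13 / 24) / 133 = 13 / 3192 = 0.00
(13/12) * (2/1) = 13/6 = 2.17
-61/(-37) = 61/37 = 1.65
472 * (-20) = -9440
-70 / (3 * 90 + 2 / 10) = -50 / 193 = -0.26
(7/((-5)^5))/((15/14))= -98/46875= -0.00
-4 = -4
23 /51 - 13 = -640 /51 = -12.55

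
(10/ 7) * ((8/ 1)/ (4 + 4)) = 10/ 7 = 1.43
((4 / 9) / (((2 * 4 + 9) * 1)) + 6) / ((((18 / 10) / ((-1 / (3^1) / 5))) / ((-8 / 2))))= 3688 / 4131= 0.89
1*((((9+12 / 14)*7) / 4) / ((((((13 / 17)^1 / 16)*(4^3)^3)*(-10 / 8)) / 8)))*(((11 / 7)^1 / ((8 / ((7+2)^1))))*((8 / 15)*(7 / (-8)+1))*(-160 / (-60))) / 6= -4301 / 9318400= -0.00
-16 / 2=-8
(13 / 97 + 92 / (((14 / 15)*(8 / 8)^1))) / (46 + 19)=67021 / 44135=1.52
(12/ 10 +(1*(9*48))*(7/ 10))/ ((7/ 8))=12144/ 35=346.97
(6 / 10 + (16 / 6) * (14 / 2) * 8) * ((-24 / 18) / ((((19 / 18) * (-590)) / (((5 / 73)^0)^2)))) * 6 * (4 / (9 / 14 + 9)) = 1007552 / 1261125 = 0.80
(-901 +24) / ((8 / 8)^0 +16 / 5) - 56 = -5561 / 21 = -264.81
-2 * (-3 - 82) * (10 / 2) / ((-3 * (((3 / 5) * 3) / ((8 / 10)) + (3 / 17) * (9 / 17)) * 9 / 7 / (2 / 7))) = -1965200 / 73143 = -26.87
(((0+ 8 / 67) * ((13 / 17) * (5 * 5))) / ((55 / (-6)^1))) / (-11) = 3120 / 137819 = 0.02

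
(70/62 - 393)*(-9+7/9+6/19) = 16424096/5301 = 3098.30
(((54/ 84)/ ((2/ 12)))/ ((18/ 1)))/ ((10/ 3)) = 9/ 140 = 0.06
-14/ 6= -2.33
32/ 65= 0.49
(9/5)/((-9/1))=-1/5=-0.20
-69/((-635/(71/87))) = 1633/18415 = 0.09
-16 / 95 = -0.17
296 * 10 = 2960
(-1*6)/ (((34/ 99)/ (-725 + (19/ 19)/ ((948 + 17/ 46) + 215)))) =1047554883/ 82705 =12666.16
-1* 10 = -10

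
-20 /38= -10 /19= -0.53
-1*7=-7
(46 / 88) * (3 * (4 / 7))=69 / 77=0.90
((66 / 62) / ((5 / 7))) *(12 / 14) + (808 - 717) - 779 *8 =-951657 / 155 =-6139.72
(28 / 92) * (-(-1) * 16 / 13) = 0.37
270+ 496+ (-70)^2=5666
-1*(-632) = 632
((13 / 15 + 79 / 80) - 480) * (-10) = 114755 / 24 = 4781.46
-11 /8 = -1.38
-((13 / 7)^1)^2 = -169 / 49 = -3.45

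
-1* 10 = -10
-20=-20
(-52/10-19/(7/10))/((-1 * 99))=1132/3465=0.33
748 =748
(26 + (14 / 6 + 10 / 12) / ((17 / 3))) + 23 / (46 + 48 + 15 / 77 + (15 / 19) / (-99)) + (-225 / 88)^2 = 907214610741 / 27210720064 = 33.34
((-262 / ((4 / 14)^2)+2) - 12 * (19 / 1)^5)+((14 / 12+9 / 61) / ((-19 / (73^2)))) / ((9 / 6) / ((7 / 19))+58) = -179576986518269 / 6043026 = -29716401.44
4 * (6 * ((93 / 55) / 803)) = 2232 / 44165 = 0.05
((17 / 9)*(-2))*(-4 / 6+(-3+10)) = -646 / 27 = -23.93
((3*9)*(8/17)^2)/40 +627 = 906231/1445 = 627.15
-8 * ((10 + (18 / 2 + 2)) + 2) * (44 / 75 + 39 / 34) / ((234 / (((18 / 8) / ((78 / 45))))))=-101683 / 57460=-1.77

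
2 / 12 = 1 / 6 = 0.17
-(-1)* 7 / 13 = 0.54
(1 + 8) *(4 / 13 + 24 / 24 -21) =-2304 / 13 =-177.23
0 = 0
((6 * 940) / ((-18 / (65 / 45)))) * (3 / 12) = -3055 / 27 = -113.15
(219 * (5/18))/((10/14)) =85.17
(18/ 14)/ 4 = 9/ 28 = 0.32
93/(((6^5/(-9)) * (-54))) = 0.00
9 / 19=0.47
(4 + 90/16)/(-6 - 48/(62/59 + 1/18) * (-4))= 12925/224976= 0.06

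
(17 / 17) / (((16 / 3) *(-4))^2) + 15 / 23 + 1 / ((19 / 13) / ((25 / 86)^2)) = 2357080757 / 3309621248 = 0.71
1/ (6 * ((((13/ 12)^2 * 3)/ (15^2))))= 1800/ 169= 10.65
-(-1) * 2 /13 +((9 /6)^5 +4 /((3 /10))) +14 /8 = 28493 /1248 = 22.83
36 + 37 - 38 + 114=149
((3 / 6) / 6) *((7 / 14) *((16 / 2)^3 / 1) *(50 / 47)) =3200 / 141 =22.70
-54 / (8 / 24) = -162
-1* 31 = -31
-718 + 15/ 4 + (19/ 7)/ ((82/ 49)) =-116871/ 164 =-712.63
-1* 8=-8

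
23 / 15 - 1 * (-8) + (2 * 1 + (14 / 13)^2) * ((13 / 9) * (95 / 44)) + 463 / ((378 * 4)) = 19.69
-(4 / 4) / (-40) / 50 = 1 / 2000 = 0.00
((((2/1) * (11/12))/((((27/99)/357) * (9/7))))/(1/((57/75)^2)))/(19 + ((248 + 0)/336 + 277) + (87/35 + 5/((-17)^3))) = 1251360314743/347306772375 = 3.60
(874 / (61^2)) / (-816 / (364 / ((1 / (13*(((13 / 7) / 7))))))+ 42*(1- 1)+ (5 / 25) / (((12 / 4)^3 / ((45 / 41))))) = -236181894 / 645396287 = -0.37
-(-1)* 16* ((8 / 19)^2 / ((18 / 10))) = 5120 / 3249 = 1.58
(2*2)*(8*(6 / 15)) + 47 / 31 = 2219 / 155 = 14.32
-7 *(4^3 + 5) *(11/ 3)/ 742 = -253/ 106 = -2.39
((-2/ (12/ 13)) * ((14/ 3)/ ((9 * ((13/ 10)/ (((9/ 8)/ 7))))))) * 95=-475/ 36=-13.19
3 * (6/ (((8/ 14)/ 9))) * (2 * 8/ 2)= 2268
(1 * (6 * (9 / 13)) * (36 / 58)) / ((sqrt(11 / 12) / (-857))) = -1666008 * sqrt(33) / 4147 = -2307.81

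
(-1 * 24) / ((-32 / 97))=291 / 4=72.75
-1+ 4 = 3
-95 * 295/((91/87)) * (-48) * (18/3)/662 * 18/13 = 6319749600/391573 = 16139.39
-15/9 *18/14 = -15/7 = -2.14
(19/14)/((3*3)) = 19/126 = 0.15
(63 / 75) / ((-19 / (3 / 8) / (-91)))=5733 / 3800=1.51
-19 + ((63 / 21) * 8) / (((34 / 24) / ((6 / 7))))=-533 / 119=-4.48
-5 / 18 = -0.28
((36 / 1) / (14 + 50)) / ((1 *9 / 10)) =5 / 8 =0.62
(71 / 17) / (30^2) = 71 / 15300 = 0.00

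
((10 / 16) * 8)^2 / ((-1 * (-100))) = 1 / 4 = 0.25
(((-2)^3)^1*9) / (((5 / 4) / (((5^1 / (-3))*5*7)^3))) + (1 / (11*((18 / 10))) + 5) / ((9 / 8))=10187104000 / 891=11433337.82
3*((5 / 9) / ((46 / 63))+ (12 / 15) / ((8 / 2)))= 663 / 230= 2.88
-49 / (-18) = 49 / 18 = 2.72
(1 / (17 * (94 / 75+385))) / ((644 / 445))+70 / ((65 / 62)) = 275288901091 / 4122983956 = 66.77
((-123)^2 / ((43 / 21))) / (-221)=-317709 / 9503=-33.43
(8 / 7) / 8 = 1 / 7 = 0.14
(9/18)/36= 1/72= 0.01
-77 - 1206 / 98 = -4376 / 49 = -89.31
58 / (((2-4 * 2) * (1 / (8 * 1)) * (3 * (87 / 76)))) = -608 / 27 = -22.52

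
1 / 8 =0.12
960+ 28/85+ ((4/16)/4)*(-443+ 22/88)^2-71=285949293/21760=13141.05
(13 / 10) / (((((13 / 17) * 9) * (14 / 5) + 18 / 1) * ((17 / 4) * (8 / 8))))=13 / 1584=0.01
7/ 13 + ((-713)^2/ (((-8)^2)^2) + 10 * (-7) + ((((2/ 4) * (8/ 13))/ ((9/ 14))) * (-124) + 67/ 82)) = -76263091/ 19648512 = -3.88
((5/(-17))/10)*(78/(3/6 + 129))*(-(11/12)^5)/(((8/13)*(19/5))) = 0.00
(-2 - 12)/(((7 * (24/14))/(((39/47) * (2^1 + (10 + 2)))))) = -637/47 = -13.55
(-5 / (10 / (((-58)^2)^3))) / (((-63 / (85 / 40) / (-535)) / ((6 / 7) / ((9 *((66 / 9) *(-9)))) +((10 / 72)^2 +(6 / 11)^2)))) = -1872821679168392585 / 17288964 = -108324690777.79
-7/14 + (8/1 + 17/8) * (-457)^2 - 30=16916525/8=2114565.62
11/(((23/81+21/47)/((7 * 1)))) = 293139/2782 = 105.37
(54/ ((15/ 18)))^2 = 104976/ 25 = 4199.04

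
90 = 90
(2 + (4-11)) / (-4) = 5 / 4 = 1.25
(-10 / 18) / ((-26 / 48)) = 40 / 39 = 1.03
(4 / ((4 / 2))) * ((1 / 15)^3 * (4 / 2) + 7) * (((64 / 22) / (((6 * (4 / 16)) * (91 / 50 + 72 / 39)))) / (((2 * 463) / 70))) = 550414592 / 983066139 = 0.56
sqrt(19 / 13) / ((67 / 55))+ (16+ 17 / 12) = 55 * sqrt(247) / 871+ 209 / 12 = 18.41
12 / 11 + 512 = 5644 / 11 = 513.09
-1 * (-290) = 290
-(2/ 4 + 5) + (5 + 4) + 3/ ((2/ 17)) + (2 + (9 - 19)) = 21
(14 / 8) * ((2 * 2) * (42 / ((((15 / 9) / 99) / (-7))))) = -611226 / 5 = -122245.20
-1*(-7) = 7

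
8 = 8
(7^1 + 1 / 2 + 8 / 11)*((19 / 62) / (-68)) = -3439 / 92752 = -0.04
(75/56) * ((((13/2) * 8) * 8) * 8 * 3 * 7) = 93600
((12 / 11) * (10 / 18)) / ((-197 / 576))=-3840 / 2167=-1.77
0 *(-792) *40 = 0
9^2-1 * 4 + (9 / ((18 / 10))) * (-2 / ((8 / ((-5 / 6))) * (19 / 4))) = 8803 / 114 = 77.22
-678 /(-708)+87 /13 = 11735 /1534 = 7.65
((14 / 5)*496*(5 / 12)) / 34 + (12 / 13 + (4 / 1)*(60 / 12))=25156 / 663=37.94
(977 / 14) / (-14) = -977 / 196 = -4.98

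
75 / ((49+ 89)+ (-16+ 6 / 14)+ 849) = 21 / 272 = 0.08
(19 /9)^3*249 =569297 /243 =2342.79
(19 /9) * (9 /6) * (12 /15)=38 /15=2.53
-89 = -89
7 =7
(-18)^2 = 324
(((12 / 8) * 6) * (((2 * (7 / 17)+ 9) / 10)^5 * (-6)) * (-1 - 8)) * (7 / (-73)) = -220946267517507 / 5182478050000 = -42.63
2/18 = 1/9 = 0.11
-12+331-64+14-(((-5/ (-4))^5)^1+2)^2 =255307015/ 1048576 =243.48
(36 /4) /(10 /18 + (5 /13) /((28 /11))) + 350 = 839734 /2315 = 362.74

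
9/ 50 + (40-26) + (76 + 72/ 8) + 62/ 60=7516/ 75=100.21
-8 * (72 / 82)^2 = -10368 / 1681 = -6.17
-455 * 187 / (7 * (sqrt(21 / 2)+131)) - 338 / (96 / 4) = -44012189 / 411612+12155 * sqrt(42) / 34301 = -104.63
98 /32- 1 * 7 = -63 /16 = -3.94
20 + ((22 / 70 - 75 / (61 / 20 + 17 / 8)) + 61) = 161374 / 2415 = 66.82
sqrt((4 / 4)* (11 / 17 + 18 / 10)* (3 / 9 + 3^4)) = 8* sqrt(202215) / 255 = 14.11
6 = 6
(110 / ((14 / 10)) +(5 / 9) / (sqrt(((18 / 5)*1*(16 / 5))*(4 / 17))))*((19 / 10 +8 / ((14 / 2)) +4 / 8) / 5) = 31*sqrt(34) / 756 +2728 / 49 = 55.91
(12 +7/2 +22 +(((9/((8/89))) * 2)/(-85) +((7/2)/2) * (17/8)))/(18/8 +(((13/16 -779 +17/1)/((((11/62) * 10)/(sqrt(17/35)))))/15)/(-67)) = 40694132536076250/2314827697451111 -441200320040865 * sqrt(595)/4629655394902222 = 15.26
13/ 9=1.44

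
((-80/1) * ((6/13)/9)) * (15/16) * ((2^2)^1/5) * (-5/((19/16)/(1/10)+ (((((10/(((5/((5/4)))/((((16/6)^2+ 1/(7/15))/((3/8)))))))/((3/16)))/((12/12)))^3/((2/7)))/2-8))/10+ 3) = -119873590720339080/12986305696090879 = -9.23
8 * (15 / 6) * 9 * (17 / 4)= 765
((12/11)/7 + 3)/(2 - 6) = -243/308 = -0.79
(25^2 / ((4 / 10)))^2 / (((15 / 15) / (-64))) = -156250000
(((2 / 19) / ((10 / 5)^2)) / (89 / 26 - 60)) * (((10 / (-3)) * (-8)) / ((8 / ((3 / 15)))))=-26 / 83847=-0.00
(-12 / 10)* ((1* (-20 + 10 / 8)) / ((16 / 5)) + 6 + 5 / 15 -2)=293 / 160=1.83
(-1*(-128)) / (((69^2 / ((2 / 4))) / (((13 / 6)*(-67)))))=-27872 / 14283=-1.95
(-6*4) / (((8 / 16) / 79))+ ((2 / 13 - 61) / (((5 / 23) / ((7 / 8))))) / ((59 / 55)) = -24668573 / 6136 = -4020.30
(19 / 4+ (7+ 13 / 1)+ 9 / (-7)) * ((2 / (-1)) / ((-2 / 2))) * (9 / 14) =5913 / 196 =30.17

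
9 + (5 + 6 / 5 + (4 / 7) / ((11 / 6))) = 5972 / 385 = 15.51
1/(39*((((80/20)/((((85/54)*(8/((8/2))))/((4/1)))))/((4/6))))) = 85/25272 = 0.00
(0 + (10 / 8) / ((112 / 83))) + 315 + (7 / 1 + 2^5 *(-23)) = -185057 / 448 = -413.07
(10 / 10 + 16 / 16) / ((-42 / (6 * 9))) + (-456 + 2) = -3196 / 7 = -456.57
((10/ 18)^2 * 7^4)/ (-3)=-60025/ 243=-247.02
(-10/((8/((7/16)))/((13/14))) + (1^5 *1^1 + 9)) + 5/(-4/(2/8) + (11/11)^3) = 3517/384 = 9.16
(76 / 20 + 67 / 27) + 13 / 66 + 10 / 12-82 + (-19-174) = -397517 / 1485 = -267.69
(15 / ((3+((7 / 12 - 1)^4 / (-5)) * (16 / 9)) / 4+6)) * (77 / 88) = 612360 / 314803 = 1.95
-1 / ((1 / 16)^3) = -4096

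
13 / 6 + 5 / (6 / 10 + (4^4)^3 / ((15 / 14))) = 2.17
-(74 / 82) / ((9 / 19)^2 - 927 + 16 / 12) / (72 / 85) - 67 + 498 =425061065761 / 986217936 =431.00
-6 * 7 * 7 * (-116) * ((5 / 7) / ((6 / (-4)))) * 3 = -48720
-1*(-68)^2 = -4624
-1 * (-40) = 40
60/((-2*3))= -10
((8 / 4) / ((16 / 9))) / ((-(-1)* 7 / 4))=9 / 14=0.64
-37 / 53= -0.70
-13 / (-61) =13 / 61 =0.21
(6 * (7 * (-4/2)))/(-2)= 42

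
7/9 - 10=-83/9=-9.22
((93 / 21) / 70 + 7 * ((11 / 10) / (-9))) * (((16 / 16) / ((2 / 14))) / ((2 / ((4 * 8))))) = -27952 / 315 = -88.74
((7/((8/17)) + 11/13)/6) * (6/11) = 1635/1144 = 1.43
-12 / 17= -0.71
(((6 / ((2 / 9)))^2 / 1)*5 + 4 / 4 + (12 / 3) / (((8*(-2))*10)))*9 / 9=3645.98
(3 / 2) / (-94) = -3 / 188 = -0.02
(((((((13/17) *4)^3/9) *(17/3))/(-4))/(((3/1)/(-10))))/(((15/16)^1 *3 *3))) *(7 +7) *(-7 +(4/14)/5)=-2249728/13005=-172.99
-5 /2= -2.50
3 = 3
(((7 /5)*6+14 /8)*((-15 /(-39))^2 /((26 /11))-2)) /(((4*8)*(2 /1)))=-1728139 /5624320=-0.31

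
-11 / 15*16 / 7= -176 / 105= -1.68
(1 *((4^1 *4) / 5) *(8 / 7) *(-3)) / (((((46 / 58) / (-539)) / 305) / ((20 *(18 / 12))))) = 1569173760 / 23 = 68224946.09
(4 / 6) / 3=2 / 9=0.22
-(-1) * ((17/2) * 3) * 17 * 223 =193341/2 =96670.50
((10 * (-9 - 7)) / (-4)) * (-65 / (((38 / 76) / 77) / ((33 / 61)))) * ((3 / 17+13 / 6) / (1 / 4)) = -2105303200 / 1037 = -2030186.31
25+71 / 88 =2271 / 88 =25.81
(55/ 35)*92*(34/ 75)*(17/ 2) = 292468/ 525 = 557.08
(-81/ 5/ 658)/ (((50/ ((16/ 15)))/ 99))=-10692/ 205625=-0.05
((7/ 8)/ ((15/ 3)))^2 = 49/ 1600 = 0.03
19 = 19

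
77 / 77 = 1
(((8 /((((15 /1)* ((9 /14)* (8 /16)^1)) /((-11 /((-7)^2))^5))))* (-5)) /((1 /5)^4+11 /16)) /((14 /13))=334986080000 /52556497403193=0.01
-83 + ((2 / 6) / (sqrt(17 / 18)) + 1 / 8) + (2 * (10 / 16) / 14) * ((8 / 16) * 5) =-9257 / 112 + sqrt(34) / 17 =-82.31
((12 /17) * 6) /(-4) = -18 /17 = -1.06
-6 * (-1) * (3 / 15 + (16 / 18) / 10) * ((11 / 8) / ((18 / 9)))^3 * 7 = 121121 / 30720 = 3.94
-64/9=-7.11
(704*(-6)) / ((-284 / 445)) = 6618.59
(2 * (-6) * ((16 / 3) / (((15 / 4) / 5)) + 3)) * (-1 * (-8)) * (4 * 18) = -69888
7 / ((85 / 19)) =133 / 85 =1.56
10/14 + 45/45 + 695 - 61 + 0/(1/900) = 4450/7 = 635.71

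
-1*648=-648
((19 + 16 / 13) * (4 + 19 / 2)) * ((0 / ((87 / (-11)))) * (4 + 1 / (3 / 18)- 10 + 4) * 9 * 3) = 0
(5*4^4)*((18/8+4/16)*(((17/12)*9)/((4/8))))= 81600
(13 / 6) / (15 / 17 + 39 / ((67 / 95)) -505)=-14807 / 3067230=-0.00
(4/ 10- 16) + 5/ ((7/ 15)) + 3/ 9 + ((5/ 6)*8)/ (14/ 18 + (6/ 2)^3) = -2264/ 525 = -4.31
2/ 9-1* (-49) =49.22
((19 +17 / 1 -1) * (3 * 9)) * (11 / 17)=10395 / 17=611.47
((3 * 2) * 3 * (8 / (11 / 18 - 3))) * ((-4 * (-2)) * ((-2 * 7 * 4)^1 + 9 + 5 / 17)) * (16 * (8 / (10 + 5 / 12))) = 25289293824 / 91375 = 276763.82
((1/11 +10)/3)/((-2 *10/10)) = -37/22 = -1.68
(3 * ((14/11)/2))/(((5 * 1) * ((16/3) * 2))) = 63/1760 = 0.04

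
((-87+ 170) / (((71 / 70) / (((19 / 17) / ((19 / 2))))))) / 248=2905 / 74834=0.04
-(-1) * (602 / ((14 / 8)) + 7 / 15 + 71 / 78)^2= 2015920201 / 16900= 119285.22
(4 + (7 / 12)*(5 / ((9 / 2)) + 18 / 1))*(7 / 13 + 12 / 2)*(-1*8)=-278120 / 351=-792.36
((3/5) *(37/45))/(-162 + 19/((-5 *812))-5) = -30044/10170585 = -0.00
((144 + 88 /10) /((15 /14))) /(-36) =-3.96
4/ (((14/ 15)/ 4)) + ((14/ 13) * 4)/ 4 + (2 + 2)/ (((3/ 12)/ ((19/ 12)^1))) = 11890/ 273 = 43.55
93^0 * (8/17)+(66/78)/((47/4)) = 5636/10387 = 0.54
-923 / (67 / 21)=-19383 / 67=-289.30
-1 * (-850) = 850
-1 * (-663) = 663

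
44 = 44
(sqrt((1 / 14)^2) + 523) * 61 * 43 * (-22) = -211290519 / 7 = -30184359.86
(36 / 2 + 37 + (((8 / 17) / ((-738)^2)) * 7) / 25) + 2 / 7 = 22395080573 / 405078975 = 55.29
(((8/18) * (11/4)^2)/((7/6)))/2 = 121/84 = 1.44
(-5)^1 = -5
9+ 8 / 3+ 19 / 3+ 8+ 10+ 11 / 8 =299 / 8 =37.38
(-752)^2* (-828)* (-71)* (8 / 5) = 265958793216 / 5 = 53191758643.20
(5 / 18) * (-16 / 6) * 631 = -12620 / 27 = -467.41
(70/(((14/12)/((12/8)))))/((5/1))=18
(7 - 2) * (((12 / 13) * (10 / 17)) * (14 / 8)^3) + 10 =43405 / 1768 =24.55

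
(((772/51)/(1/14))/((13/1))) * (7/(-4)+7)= 18914/221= 85.58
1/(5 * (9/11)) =11/45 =0.24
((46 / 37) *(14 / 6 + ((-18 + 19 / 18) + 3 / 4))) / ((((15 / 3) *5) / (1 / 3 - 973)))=16744943 / 24975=670.47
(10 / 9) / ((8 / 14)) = 35 / 18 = 1.94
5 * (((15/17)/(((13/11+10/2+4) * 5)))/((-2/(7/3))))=-55/544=-0.10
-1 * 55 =-55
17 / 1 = 17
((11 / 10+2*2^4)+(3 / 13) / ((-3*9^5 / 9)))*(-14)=-197623811 / 426465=-463.40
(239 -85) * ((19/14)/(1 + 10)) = 19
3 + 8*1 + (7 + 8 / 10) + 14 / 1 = 164 / 5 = 32.80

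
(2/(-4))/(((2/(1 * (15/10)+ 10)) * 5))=-23/40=-0.58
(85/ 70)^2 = 1.47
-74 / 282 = -0.26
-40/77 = -0.52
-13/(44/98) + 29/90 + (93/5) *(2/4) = -19139/990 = -19.33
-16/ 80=-1/ 5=-0.20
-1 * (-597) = 597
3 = 3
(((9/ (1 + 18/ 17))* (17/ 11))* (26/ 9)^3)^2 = 26530.43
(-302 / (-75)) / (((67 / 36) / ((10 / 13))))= 7248 / 4355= 1.66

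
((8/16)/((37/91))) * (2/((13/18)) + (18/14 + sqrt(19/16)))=91 * sqrt(19)/296 + 369/74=6.33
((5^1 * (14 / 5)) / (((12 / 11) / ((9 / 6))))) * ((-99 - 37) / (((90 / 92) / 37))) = -4455836 / 45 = -99018.58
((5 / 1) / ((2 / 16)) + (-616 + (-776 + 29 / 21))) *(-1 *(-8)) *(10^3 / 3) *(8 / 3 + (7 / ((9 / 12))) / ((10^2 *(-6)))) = -5413929440 / 567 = -9548376.44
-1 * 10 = -10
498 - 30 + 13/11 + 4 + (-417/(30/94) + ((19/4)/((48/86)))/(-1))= -4445383/5280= -841.93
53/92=0.58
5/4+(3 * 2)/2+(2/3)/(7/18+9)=2921/676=4.32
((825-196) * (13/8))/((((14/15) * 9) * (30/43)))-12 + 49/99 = 1204195/7392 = 162.91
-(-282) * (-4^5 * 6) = -1732608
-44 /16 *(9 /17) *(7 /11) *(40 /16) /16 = -315 /2176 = -0.14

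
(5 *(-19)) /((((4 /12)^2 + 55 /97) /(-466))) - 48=19309647 /296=65235.29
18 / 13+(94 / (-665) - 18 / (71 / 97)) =-14331062 / 613795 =-23.35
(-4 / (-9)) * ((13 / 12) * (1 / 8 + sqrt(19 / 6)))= 13 / 216 + 13 * sqrt(114) / 162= 0.92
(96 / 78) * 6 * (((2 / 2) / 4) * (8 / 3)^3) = 4096 / 117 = 35.01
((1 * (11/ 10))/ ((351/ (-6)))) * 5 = -11/ 117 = -0.09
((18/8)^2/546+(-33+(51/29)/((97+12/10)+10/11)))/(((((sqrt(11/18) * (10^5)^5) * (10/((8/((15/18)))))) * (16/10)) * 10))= -45534969873 * sqrt(22)/843931088000000000000000000000000000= -0.00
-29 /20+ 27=511 /20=25.55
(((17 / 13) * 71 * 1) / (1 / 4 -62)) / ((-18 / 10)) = 24140 / 28899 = 0.84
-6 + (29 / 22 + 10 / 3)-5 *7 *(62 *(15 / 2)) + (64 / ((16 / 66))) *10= -899999 / 66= -13636.35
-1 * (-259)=259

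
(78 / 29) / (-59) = -78 / 1711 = -0.05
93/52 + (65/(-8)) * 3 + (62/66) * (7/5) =-365017/17160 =-21.27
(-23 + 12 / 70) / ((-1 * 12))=799 / 420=1.90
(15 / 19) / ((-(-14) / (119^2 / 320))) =6069 / 2432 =2.50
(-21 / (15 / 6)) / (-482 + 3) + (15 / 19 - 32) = -1419437 / 45505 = -31.19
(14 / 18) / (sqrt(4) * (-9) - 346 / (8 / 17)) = -28 / 27117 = -0.00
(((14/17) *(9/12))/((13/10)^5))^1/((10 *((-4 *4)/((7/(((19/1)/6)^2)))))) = -1653750/2278625141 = -0.00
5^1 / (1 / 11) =55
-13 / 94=-0.14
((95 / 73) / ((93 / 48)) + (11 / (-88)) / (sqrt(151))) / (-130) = -152 / 29419 + sqrt(151) / 157040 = -0.01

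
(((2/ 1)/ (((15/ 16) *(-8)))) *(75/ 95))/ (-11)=0.02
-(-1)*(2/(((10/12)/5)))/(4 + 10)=6/7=0.86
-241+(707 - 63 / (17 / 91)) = 2189 / 17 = 128.76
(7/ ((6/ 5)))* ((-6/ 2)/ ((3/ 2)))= -35/ 3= -11.67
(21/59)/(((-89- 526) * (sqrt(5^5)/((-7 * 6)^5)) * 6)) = 152473104 * sqrt(5)/1511875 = 225.51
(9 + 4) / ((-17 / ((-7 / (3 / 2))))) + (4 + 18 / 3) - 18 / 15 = 3154 / 255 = 12.37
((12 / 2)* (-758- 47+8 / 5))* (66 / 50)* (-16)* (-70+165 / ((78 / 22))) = -59713632 / 25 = -2388545.28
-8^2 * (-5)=320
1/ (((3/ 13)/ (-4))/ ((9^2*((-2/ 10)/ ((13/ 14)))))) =1512/ 5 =302.40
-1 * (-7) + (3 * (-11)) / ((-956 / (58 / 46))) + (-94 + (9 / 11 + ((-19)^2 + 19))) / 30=12048023 / 725604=16.60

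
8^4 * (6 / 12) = 2048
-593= -593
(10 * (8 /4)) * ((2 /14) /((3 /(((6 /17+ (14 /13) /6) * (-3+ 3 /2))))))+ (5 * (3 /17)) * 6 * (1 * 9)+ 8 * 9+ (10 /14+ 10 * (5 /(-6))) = 30376 /273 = 111.27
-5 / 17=-0.29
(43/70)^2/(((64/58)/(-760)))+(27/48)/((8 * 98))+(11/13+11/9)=-270286889/1048320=-257.83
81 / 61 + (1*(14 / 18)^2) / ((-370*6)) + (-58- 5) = -676485829 / 10969020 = -61.67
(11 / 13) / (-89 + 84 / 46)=-253 / 26065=-0.01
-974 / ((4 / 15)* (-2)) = 7305 / 4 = 1826.25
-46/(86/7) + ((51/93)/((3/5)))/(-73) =-1096684/291927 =-3.76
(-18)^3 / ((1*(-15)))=388.80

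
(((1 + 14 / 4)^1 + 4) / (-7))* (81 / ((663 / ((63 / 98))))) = -243 / 2548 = -0.10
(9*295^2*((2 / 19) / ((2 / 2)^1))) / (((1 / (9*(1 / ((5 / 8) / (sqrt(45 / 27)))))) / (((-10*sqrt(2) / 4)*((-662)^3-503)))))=5453464675919400*sqrt(30) / 19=1572097694504555.60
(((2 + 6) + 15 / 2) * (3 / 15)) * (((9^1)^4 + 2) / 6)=203453 / 60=3390.88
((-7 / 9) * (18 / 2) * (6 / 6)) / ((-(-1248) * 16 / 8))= -7 / 2496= -0.00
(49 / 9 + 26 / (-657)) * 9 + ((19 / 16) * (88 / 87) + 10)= 760151 / 12702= 59.84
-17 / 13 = -1.31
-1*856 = -856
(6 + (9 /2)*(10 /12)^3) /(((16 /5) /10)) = 10325 /384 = 26.89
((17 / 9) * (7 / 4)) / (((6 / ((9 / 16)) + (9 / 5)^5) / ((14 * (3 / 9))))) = 2603125 / 4988646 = 0.52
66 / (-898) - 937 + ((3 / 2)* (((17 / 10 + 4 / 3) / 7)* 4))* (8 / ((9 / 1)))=-18886874 / 20205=-934.76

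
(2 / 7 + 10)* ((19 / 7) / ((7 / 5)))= 6840 / 343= 19.94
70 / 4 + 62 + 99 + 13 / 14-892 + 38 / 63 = -44854 / 63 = -711.97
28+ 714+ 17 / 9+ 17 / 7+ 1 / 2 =94099 / 126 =746.82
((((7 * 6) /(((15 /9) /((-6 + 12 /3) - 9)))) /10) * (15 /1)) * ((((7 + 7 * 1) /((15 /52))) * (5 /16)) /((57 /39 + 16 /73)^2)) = -5163145533 /2312750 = -2232.47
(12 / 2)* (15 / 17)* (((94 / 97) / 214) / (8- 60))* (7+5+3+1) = -16920 / 2293759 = -0.01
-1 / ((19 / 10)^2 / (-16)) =1600 / 361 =4.43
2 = 2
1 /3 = 0.33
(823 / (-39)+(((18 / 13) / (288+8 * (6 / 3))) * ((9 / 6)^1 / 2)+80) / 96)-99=-30166519 / 252928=-119.27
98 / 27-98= -94.37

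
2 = 2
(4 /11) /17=4 /187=0.02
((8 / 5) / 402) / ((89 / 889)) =3556 / 89445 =0.04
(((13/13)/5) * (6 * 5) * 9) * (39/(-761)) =-2.77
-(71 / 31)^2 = -5041 / 961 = -5.25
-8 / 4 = -2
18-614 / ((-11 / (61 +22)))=51160 / 11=4650.91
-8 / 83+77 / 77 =75 / 83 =0.90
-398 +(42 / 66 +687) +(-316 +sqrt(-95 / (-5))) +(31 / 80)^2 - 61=-6139829 / 70400 +sqrt(19)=-82.85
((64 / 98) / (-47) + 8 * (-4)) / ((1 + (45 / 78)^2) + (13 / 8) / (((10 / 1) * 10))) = -3322675200 / 140020097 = -23.73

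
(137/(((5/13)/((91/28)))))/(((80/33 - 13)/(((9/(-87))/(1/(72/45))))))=4584294/253025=18.12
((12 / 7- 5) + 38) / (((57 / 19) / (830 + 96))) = 75006 / 7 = 10715.14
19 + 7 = 26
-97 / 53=-1.83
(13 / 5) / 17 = 13 / 85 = 0.15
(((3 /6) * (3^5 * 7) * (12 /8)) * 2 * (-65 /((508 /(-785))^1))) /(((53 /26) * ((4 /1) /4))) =3384947475 /26924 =125722.31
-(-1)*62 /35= 62 /35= 1.77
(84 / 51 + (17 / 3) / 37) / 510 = 3397 / 962370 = 0.00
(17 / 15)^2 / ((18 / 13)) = 3757 / 4050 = 0.93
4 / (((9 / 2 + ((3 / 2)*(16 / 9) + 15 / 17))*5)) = 408 / 4105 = 0.10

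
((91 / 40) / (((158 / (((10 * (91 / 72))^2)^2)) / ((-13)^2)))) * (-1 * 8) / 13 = -38211.43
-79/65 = -1.22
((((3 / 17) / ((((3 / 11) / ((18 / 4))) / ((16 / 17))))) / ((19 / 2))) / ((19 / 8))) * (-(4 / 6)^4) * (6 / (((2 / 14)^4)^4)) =-1497342919743942656 / 312987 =-4784041892295.66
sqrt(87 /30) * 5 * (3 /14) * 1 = 3 * sqrt(290) /28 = 1.82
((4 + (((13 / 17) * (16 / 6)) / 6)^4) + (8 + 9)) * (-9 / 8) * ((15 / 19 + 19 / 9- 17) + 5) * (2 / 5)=235752805427 / 2739906405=86.04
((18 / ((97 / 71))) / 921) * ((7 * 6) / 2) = 8946 / 29779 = 0.30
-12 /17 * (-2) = 1.41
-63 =-63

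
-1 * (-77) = 77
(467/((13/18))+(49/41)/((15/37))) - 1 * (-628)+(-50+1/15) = 3271634/2665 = 1227.63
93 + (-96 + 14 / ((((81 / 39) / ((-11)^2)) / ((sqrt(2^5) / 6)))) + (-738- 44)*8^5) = -25624579 + 44044*sqrt(2) / 81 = -25623810.02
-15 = -15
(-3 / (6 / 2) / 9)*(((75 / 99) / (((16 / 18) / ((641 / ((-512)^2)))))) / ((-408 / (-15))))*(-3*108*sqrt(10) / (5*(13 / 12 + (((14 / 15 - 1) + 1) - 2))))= 6490125*sqrt(10) / 196083712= 0.10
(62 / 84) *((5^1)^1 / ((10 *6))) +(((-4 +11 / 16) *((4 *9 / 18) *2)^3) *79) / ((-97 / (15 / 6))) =21105487 / 48888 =431.71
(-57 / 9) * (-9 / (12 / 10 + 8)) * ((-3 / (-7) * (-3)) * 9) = -23085 / 322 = -71.69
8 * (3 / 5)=24 / 5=4.80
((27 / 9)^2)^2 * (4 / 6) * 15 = 810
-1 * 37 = -37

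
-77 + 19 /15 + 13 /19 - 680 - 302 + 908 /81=-8047733 /7695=-1045.84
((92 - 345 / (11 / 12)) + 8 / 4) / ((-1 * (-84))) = -3.36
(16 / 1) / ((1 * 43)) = 16 / 43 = 0.37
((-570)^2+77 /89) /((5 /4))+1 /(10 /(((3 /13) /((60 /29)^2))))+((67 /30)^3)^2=219335552438446283 /843453000000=260044.78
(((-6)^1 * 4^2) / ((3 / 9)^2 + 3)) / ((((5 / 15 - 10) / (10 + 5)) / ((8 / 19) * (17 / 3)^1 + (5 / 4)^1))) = 671490 / 3857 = 174.10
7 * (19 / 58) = 2.29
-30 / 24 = -5 / 4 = -1.25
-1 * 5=-5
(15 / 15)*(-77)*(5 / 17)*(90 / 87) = -11550 / 493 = -23.43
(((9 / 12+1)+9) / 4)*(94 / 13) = 2021 / 104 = 19.43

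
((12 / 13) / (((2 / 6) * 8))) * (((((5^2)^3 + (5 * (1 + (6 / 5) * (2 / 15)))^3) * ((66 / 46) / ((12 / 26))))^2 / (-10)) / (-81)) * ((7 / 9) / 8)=10764798499994539 / 107122500000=100490.55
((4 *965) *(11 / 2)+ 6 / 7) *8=1188928 / 7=169846.86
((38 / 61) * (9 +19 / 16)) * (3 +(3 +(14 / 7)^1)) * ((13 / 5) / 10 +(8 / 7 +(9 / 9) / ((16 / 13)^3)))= 4304963171 / 43724800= 98.46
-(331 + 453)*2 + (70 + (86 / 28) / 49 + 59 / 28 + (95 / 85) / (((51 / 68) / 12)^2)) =-28215335 / 23324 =-1209.71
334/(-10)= -167/5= -33.40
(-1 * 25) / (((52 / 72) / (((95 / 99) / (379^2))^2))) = -451250 / 292097656024317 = -0.00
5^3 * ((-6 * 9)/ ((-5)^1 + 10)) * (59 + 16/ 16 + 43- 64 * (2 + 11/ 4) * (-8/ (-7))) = 2309850/ 7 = 329978.57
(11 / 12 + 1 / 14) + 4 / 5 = 751 / 420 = 1.79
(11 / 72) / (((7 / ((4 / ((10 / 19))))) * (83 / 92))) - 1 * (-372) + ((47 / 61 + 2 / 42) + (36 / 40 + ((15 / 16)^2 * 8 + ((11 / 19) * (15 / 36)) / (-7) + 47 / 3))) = 76907182963 / 193933152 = 396.57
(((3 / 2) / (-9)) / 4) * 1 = -0.04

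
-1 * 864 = -864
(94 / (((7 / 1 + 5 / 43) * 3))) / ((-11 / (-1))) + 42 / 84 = 9091 / 10098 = 0.90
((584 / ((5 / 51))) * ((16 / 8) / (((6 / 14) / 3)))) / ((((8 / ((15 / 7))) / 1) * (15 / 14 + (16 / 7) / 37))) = 11571084 / 587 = 19712.24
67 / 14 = 4.79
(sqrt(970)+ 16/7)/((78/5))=40/273+ 5 * sqrt(970)/78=2.14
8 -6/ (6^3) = 287/ 36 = 7.97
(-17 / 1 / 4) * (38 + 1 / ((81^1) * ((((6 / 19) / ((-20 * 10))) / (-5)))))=-159239 / 486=-327.65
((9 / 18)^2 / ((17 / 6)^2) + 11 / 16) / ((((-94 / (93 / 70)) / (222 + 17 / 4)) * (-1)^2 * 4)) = -55936059 / 97362944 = -0.57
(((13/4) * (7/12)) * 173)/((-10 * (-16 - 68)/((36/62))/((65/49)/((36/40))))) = 146185/437472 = 0.33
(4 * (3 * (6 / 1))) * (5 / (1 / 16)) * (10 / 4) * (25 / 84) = 30000 / 7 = 4285.71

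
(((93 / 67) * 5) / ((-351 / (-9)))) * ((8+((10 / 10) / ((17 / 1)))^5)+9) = 3741323350 / 1236695447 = 3.03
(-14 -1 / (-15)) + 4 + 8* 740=5910.07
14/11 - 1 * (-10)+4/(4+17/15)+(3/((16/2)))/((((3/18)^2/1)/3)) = 8093/154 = 52.55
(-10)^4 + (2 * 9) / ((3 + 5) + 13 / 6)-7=609681 / 61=9994.77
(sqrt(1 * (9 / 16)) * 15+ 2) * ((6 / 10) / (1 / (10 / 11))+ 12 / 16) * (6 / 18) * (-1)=-1007 / 176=-5.72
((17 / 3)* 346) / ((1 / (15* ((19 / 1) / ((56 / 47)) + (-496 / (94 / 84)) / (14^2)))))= 529659395 / 1316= 402476.74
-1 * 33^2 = -1089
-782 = -782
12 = 12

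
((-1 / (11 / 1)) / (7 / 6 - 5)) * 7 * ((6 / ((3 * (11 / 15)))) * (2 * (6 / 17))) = 15120 / 47311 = 0.32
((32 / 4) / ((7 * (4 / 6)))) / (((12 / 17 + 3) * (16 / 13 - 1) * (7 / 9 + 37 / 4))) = 3536 / 17689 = 0.20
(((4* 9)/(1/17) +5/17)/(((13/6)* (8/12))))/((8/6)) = 281043/884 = 317.92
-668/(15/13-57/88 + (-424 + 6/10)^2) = -19104800/5127066691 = -0.00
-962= -962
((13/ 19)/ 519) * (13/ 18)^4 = 0.00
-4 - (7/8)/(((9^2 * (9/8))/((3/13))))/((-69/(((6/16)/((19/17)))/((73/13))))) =-4.00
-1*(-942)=942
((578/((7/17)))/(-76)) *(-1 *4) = 9826/133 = 73.88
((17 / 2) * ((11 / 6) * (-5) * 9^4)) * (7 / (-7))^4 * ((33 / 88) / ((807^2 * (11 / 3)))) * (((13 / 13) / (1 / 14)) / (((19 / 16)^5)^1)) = -85279703040 / 179172999739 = -0.48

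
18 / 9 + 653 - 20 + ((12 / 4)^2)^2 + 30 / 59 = 42274 / 59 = 716.51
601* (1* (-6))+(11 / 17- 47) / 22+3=-674155 / 187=-3605.11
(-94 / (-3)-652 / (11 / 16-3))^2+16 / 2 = 98151.91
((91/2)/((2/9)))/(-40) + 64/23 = -8597/3680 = -2.34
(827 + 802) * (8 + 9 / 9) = 14661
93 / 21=31 / 7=4.43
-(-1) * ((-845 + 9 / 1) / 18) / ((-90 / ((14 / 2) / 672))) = 209 / 38880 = 0.01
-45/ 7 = -6.43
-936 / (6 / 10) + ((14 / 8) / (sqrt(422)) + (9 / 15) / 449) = -3502197 / 2245 + 7 * sqrt(422) / 1688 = -1559.91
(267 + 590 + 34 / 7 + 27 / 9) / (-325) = -6054 / 2275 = -2.66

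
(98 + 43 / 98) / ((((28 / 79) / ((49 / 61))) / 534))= 203484171 / 1708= 119135.93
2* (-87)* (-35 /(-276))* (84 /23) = -42630 /529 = -80.59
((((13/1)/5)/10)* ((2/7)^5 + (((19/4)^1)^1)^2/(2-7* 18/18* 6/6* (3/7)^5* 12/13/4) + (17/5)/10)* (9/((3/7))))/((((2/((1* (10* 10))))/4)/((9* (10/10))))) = 1711581547110669/14813449700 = 115542.40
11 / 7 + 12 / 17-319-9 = -38761 / 119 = -325.72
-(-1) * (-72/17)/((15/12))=-288/85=-3.39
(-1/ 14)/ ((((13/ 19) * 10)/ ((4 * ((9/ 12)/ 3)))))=-19/ 1820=-0.01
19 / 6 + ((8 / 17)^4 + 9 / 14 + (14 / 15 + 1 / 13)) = 185025233 / 38002055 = 4.87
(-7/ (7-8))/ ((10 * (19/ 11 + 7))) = 77/ 960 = 0.08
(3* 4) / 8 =3 / 2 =1.50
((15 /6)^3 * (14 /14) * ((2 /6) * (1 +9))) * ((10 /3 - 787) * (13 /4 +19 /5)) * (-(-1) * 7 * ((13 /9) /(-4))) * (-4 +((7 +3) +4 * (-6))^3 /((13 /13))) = -1998825506.08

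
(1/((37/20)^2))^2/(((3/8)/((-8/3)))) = -10240000/16867449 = -0.61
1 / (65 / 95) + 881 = 11472 / 13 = 882.46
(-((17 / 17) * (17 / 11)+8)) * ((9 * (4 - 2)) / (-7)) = 270 / 11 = 24.55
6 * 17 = 102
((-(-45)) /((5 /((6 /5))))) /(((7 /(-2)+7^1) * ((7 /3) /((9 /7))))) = 2916 /1715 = 1.70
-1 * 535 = -535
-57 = -57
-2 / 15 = -0.13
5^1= 5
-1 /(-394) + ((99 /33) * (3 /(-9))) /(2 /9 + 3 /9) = -3541 /1970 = -1.80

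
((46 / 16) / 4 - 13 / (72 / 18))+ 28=815 / 32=25.47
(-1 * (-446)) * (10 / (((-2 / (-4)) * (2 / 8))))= 35680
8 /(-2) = -4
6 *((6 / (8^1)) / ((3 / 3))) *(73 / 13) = 657 / 26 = 25.27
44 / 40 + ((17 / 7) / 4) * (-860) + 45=-33323 / 70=-476.04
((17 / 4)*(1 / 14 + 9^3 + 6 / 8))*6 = 1042185 / 56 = 18610.45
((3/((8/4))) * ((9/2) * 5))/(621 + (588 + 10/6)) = 405/14528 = 0.03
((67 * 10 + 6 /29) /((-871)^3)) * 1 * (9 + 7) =-310976 /19162513019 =-0.00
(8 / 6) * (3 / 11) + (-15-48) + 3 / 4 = -2723 / 44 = -61.89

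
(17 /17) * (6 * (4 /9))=8 /3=2.67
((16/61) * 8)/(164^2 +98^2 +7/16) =2048/35624427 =0.00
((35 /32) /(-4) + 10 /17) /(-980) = -137 /426496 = -0.00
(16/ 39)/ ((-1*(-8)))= 2/ 39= 0.05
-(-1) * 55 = 55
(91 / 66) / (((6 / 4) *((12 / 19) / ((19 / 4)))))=32851 / 4752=6.91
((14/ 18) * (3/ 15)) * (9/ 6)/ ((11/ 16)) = 56/ 165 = 0.34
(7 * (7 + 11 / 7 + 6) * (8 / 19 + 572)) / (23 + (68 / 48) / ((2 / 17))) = 26624448 / 15979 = 1666.21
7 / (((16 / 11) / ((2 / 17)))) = 77 / 136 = 0.57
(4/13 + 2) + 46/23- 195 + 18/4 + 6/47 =-227371/1222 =-186.06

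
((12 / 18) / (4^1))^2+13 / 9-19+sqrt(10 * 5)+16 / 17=-10151 / 612+5 * sqrt(2)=-9.52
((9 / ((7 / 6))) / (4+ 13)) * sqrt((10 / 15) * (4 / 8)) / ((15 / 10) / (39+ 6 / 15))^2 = 310472 * sqrt(3) / 2975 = 180.76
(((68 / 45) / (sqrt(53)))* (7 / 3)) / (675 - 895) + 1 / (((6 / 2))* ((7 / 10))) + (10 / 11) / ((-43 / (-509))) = 11.24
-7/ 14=-1/ 2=-0.50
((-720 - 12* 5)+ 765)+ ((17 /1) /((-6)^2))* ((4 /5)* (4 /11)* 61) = -3277 /495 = -6.62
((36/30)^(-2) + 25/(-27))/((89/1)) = -25/9612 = -0.00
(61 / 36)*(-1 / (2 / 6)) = -61 / 12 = -5.08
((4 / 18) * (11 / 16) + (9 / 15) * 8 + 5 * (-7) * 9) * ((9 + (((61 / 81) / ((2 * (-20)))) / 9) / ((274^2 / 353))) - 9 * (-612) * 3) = -5126010.72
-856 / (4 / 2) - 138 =-566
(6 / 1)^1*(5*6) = 180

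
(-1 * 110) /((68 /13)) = -21.03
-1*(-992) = 992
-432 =-432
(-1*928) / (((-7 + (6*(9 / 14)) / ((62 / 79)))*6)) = 201376 / 2715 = 74.17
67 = 67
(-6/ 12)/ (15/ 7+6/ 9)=-21/ 118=-0.18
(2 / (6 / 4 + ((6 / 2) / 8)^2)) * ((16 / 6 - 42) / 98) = -7552 / 15435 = -0.49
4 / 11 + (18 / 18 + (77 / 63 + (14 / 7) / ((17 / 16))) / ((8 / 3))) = 11345 / 4488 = 2.53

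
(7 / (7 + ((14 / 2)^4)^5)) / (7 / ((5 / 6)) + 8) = 5 / 934709405200597808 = 0.00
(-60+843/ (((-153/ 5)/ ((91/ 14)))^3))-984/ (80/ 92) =-57289943501/ 47754360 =-1199.68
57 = 57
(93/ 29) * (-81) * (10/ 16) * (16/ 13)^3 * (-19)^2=-109266.51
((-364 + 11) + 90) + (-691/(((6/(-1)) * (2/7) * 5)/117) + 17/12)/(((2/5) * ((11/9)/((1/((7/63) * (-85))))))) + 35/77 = -2305.64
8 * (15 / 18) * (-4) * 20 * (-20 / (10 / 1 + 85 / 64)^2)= 1048576 / 12615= 83.12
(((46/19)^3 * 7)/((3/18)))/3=1362704/6859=198.67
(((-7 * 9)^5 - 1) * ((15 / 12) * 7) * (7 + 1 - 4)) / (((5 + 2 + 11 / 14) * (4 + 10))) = -318672284.77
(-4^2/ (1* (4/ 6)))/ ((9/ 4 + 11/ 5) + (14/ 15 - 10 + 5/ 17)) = 24480/ 4409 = 5.55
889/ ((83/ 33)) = 29337/ 83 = 353.46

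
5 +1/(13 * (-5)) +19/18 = 7067/1170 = 6.04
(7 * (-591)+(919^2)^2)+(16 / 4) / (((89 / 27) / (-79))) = 63482211785444 / 89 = 713283278488.13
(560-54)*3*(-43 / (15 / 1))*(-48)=208876.80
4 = 4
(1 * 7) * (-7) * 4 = -196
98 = 98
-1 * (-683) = 683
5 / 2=2.50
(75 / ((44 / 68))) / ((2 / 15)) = 19125 / 22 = 869.32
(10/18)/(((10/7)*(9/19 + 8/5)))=665/3546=0.19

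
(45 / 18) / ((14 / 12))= 15 / 7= 2.14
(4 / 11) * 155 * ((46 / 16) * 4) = 7130 / 11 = 648.18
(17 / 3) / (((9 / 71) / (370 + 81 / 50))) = 22427267 / 1350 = 16612.79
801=801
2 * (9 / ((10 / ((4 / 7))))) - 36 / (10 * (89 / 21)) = 558 / 3115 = 0.18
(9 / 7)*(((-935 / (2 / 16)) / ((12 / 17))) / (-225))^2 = 40424164 / 14175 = 2851.79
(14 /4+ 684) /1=1375 /2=687.50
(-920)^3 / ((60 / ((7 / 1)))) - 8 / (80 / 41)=-90846937.43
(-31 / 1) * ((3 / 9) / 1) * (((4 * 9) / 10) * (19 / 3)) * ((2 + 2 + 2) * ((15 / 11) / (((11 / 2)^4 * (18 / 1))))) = -18848 / 161051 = -0.12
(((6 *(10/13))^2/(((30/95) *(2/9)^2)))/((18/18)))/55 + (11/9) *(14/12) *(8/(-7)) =1164794/50193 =23.21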